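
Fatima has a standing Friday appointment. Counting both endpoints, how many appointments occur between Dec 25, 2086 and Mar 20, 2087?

12 Fridays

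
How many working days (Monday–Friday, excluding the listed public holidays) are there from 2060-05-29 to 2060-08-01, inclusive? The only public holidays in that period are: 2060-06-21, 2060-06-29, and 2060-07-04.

43 working days

2060-05-29 is a Saturday.
From 2060-05-29 to 2060-08-01 is 65 days inclusive.
65 = 7 × 9 + 2, so there are 9 full weeks plus 2 extra days.
Each full week contributes 5 weekdays (Mon–Fri): 9 × 5 = 45.
The 2 extra days are Sat, Sun — none qualify.
Total: 45 + 0 = 45.
Holidays: 2060-06-21 (Mon); 2060-06-29 (Tue); 2060-07-04 (Sun).
2 of the 3 holidays fall on weekdays; the rest are weekends and were already excluded.
Business days: 45 − 2 = 43.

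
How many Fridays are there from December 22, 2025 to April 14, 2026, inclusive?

December 22, 2025 is a Monday.
The range spans 114 days (inclusive of both endpoints).
114 = 7 × 16 + 2, so there are 16 full weeks plus 2 extra days.
Each full week contributes one Friday: 16 so far.
The 2 extra days are Mon, Tue — none qualify.
Total: 16 + 0 = 16.

16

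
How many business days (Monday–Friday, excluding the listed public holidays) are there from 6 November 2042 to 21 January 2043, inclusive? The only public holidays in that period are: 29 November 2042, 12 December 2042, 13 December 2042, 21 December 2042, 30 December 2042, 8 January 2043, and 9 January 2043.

6 November 2042 is a Thursday.
From 6 November 2042 to 21 January 2043 is 77 days inclusive.
77 = 7 × 11, so the span is exactly 11 full weeks.
Each full week contributes 5 weekdays (Mon–Fri): 11 × 5 = 55.
Holidays: 29 November 2042 (Sat); 12 December 2042 (Fri); 13 December 2042 (Sat); 21 December 2042 (Sun); 30 December 2042 (Tue); 8 January 2043 (Thu); 9 January 2043 (Fri).
4 of the 7 holidays fall on weekdays; the rest are weekends and were already excluded.
Business days: 55 − 4 = 51.

51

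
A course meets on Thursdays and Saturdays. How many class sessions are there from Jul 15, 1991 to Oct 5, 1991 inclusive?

Jul 15, 1991 is a Monday.
From Jul 15, 1991 to Oct 5, 1991 is 83 days inclusive.
83 = 7 × 11 + 6, so there are 11 full weeks plus 6 extra days.
Each full week contributes 2 days from the set (Thu, Sat): 11 × 2 = 22.
The 6 extra days are Monday, Tuesday, Wednesday, Thursday, Friday, Saturday — 2 of them qualify.
Total: 22 + 2 = 24.

24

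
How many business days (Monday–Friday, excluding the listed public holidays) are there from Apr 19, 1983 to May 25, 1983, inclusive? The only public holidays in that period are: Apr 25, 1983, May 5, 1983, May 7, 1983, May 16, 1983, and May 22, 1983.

Apr 19, 1983 is a Tuesday.
That's 37 days from start to end, counting both.
37 = 7 × 5 + 2, so there are 5 full weeks plus 2 extra days.
Each full week contributes 5 weekdays (Mon–Fri): 5 × 5 = 25.
The 2 extra days are Tue, Wed — 2 of them qualify.
Total: 25 + 2 = 27.
Holidays: Apr 25, 1983 (Mon); May 5, 1983 (Thu); May 7, 1983 (Sat); May 16, 1983 (Mon); May 22, 1983 (Sun).
3 of the 5 holidays fall on weekdays; the rest are weekends and were already excluded.
Business days: 27 − 3 = 24.

24 business days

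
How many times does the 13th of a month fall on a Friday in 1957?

2

The 13th falls on a Friday when the month's 13th has weekday Fri.
Jan 13 is Sun; Feb 13 is Wed; Mar 13 is Wed; Apr 13 is Sat; May 13 is Mon; Jun 13 is Thu; Jul 13 is Sat; Aug 13 is Tue; Sep 13 is Fri ✓; Oct 13 is Sun; Nov 13 is Wed; Dec 13 is Fri ✓.
Friday the 13ths: Sep, Dec.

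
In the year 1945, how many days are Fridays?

52

1945-01-01 is a Monday.
From 1945-01-01 to 1945-12-31 is 365 days inclusive.
365 = 7 × 52 + 1, so there are 52 full weeks plus 1 extra day.
Each full week contributes one Friday: 52 so far.
The 1 extra day is Monday — none qualify.
Total: 52 + 0 = 52.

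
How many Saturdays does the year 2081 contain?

52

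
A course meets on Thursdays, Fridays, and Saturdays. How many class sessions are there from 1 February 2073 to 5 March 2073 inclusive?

15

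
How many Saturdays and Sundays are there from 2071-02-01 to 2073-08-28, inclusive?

2071-02-01 is a Sunday.
The range spans 940 days (inclusive of both endpoints).
940 = 7 × 134 + 2, so there are 134 full weeks plus 2 extra days.
Each full week contributes 2 weekend days (Sat, Sun): 134 × 2 = 268.
The 2 extra days are Sunday, Monday — 1 of them qualifies.
Total: 268 + 1 = 269.

269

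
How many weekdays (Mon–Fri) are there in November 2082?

21

1 November 2082 is a Sunday.
That's 30 days from start to end, counting both.
30 = 7 × 4 + 2, so there are 4 full weeks plus 2 extra days.
Each full week contributes 5 weekdays (Mon–Fri): 4 × 5 = 20.
The 2 extra days are Sunday, Monday — 1 of them qualifies.
Total: 20 + 1 = 21.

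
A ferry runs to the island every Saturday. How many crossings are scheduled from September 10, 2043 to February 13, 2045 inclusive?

75

September 10, 2043 is a Thursday.
From September 10, 2043 to February 13, 2045 is 523 days inclusive.
523 = 7 × 74 + 5, so there are 74 full weeks plus 5 extra days.
Each full week contributes one Saturday: 74 so far.
The 5 extra days are Thursday, Friday, Saturday, Sunday, Monday — 1 of them qualifies.
Total: 74 + 1 = 75.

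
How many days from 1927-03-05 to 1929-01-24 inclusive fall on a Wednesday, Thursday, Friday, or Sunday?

395

1927-03-05 is a Saturday.
From 1927-03-05 to 1929-01-24 is 692 days inclusive.
692 = 7 × 98 + 6, so there are 98 full weeks plus 6 extra days.
Each full week contributes 4 days from the set (Wed, Thu, Fri, Sun): 98 × 4 = 392.
The 6 extra days are Saturday, Sunday, Monday, Tuesday, Wednesday, Thursday — 3 of them qualify.
Total: 392 + 3 = 395.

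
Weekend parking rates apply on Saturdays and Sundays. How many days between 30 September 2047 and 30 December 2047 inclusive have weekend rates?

30 September 2047 is a Monday.
From 30 September 2047 to 30 December 2047 is 92 days inclusive.
92 = 7 × 13 + 1, so there are 13 full weeks plus 1 extra day.
Each full week contributes 2 weekend days (Sat, Sun): 13 × 2 = 26.
The 1 extra day is Mon — none qualify.
Total: 26 + 0 = 26.

26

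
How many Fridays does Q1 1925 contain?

13

Jan 1, 1925 is a Thursday.
The range spans 90 days (inclusive of both endpoints).
90 = 7 × 12 + 6, so there are 12 full weeks plus 6 extra days.
Each full week contributes one Friday: 12 so far.
The 6 extra days are Thu, Fri, Sat, Sun, Mon, Tue — 1 of them qualifies.
Total: 12 + 1 = 13.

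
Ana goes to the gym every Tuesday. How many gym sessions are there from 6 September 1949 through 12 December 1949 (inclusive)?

14

6 September 1949 is a Tuesday.
From 6 September 1949 to 12 December 1949 is 98 days inclusive.
98 = 7 × 14, so the span is exactly 14 full weeks.
Each full week contributes one Tuesday: 14 so far.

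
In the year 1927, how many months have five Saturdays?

A month has five Saturdays exactly when Saturday falls within its first (length − 28) days.
Jan: 31 days, starts Sat → 5 of Sat, Sun, Mon ✓
Feb: 28 days, starts Tue → 5 of (none)
Mar: 31 days, starts Tue → 5 of Tue, Wed, Thu
Apr: 30 days, starts Fri → 5 of Fri, Sat ✓
May: 31 days, starts Sun → 5 of Sun, Mon, Tue
Jun: 30 days, starts Wed → 5 of Wed, Thu
Jul: 31 days, starts Fri → 5 of Fri, Sat, Sun ✓
Aug: 31 days, starts Mon → 5 of Mon, Tue, Wed
Sep: 30 days, starts Thu → 5 of Thu, Fri
Oct: 31 days, starts Sat → 5 of Sat, Sun, Mon ✓
Nov: 30 days, starts Tue → 5 of Tue, Wed
Dec: 31 days, starts Thu → 5 of Thu, Fri, Sat ✓
Months with five Saturdays: Jan, Apr, Jul, Oct, Dec.

5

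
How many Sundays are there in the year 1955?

January 1, 1955 is a Saturday.
That's 365 days from start to end, counting both.
365 = 7 × 52 + 1, so there are 52 full weeks plus 1 extra day.
Each full week contributes one Sunday: 52 so far.
The 1 extra day is Sat — none qualify.
Total: 52 + 0 = 52.

52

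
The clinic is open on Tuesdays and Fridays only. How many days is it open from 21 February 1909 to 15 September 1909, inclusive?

21 February 1909 is a Sunday.
That's 207 days from start to end, counting both.
207 = 7 × 29 + 4, so there are 29 full weeks plus 4 extra days.
Each full week contributes 2 days from the set (Tue, Fri): 29 × 2 = 58.
The 4 extra days are Sun, Mon, Tue, Wed — 1 of them qualifies.
Total: 58 + 1 = 59.

59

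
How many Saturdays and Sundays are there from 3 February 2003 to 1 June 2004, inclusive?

138

3 February 2003 is a Monday.
That's 485 days from start to end, counting both.
485 = 7 × 69 + 2, so there are 69 full weeks plus 2 extra days.
Each full week contributes 2 weekend days (Sat, Sun): 69 × 2 = 138.
The 2 extra days are Monday, Tuesday — none qualify.
Total: 138 + 0 = 138.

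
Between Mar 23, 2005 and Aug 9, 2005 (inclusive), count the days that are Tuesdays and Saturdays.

Mar 23, 2005 is a Wednesday.
That's 140 days from start to end, counting both.
140 = 7 × 20, so the span is exactly 20 full weeks.
Each full week contributes 2 days from the set (Tue, Sat): 20 × 2 = 40.

40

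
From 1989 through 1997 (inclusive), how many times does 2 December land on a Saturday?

2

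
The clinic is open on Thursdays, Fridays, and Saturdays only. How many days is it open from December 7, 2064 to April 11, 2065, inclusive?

54

December 7, 2064 is a Sunday.
From December 7, 2064 to April 11, 2065 is 126 days inclusive.
126 = 7 × 18, so the span is exactly 18 full weeks.
Each full week contributes 3 days from the set (Thu, Fri, Sat): 18 × 3 = 54.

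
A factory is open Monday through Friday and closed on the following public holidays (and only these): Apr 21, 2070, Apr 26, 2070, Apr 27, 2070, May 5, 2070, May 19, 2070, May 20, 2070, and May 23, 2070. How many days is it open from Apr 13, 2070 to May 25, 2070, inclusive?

25 business days

Apr 13, 2070 is a Sunday.
That's 43 days from start to end, counting both.
43 = 7 × 6 + 1, so there are 6 full weeks plus 1 extra day.
Each full week contributes 5 weekdays (Mon–Fri): 6 × 5 = 30.
The 1 extra day is Sunday — none qualify.
Total: 30 + 0 = 30.
Holidays: Apr 21, 2070 (Mon); Apr 26, 2070 (Sat); Apr 27, 2070 (Sun); May 5, 2070 (Mon); May 19, 2070 (Mon); May 20, 2070 (Tue); May 23, 2070 (Fri).
5 of the 7 holidays fall on weekdays; the rest are weekends and were already excluded.
Business days: 30 − 5 = 25.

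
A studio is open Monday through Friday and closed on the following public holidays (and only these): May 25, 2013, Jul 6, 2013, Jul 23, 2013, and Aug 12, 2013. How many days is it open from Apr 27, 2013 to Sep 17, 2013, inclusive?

Apr 27, 2013 is a Saturday.
That's 144 days from start to end, counting both.
144 = 7 × 20 + 4, so there are 20 full weeks plus 4 extra days.
Each full week contributes 5 weekdays (Mon–Fri): 20 × 5 = 100.
The 4 extra days are Sat, Sun, Mon, Tue — 2 of them qualify.
Total: 100 + 2 = 102.
Holidays: May 25, 2013 (Sat); Jul 6, 2013 (Sat); Jul 23, 2013 (Tue); Aug 12, 2013 (Mon).
2 of the 4 holidays fall on weekdays; the rest are weekends and were already excluded.
Business days: 102 − 2 = 100.

100 working days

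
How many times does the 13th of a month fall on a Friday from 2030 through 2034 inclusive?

8

Friday-the-13ths by year:
2030: Sep, Dec
2031: Jun
2032: Feb, Aug
2033: May
2034: Jan, Oct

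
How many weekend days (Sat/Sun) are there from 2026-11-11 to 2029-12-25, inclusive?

326

2026-11-11 is a Wednesday.
From 2026-11-11 to 2029-12-25 is 1141 days inclusive.
1141 = 7 × 163, so the span is exactly 163 full weeks.
Each full week contributes 2 weekend days (Sat, Sun): 163 × 2 = 326.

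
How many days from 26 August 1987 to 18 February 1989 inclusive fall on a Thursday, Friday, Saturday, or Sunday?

26 August 1987 is a Wednesday.
From 26 August 1987 to 18 February 1989 is 543 days inclusive.
543 = 7 × 77 + 4, so there are 77 full weeks plus 4 extra days.
Each full week contributes 4 days from the set (Thu, Fri, Sat, Sun): 77 × 4 = 308.
The 4 extra days are Wednesday, Thursday, Friday, Saturday — 3 of them qualify.
Total: 308 + 3 = 311.

311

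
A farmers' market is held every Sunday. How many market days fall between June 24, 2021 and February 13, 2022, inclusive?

34

June 24, 2021 is a Thursday.
That's 235 days from start to end, counting both.
235 = 7 × 33 + 4, so there are 33 full weeks plus 4 extra days.
Each full week contributes one Sunday: 33 so far.
The 4 extra days are Thu, Fri, Sat, Sun — 1 of them qualifies.
Total: 33 + 1 = 34.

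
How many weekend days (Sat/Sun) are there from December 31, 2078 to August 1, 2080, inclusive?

166

December 31, 2078 is a Saturday.
That's 580 days from start to end, counting both.
580 = 7 × 82 + 6, so there are 82 full weeks plus 6 extra days.
Each full week contributes 2 weekend days (Sat, Sun): 82 × 2 = 164.
The 6 extra days are Sat, Sun, Mon, Tue, Wed, Thu — 2 of them qualify.
Total: 164 + 2 = 166.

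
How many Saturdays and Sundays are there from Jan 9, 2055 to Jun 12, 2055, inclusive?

Jan 9, 2055 is a Saturday.
That's 155 days from start to end, counting both.
155 = 7 × 22 + 1, so there are 22 full weeks plus 1 extra day.
Each full week contributes 2 weekend days (Sat, Sun): 22 × 2 = 44.
The 1 extra day is Sat — 1 of them qualifies.
Total: 44 + 1 = 45.

45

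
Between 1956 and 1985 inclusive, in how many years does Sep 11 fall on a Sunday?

4

Day of week of September 11 in each year:
1956: Tue, 1957: Wed, 1958: Thu, 1959: Fri, 1960: Sun ✓, 1961: Mon, 1962: Tue, 1963: Wed, 1964: Fri, 1965: Sat, 1966: Sun ✓, 1967: Mon, 1968: Wed, 1969: Thu, 1970: Fri, 1971: Sat, 1972: Mon, 1973: Tue, 1974: Wed, 1975: Thu, 1976: Sat, 1977: Sun ✓, 1978: Mon, 1979: Tue, 1980: Thu, 1981: Fri, 1982: Sat, 1983: Sun ✓, 1984: Tue, 1985: Wed
Sundays: 1960, 1966, 1977, 1983.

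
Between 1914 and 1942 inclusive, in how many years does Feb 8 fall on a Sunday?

Day of week of February 8 in each year:
1914: Sun ✓, 1915: Mon, 1916: Tue, 1917: Thu, 1918: Fri, 1919: Sat, 1920: Sun ✓, 1921: Tue, 1922: Wed, 1923: Thu, 1924: Fri, 1925: Sun ✓, 1926: Mon, 1927: Tue, 1928: Wed, 1929: Fri, 1930: Sat, 1931: Sun ✓, 1932: Mon, 1933: Wed, 1934: Thu, 1935: Fri, 1936: Sat, 1937: Mon, 1938: Tue, 1939: Wed, 1940: Thu, 1941: Sat, 1942: Sun ✓
Sundays: 1914, 1920, 1925, 1931, 1942.

5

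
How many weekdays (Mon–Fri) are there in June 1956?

June 1, 1956 is a Friday.
From June 1, 1956 to June 30, 1956 is 30 days inclusive.
30 = 7 × 4 + 2, so there are 4 full weeks plus 2 extra days.
Each full week contributes 5 weekdays (Mon–Fri): 4 × 5 = 20.
The 2 extra days are Friday, Saturday — 1 of them qualifies.
Total: 20 + 1 = 21.

21 weekdays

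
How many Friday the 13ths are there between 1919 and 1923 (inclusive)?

Friday-the-13ths by year:
1919: Jun
1920: Feb, Aug
1921: May
1922: Jan, Oct
1923: Apr, Jul

8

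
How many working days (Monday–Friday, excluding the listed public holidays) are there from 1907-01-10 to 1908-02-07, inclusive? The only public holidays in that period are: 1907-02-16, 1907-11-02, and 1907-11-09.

1907-01-10 is a Thursday.
The range spans 394 days (inclusive of both endpoints).
394 = 7 × 56 + 2, so there are 56 full weeks plus 2 extra days.
Each full week contributes 5 weekdays (Mon–Fri): 56 × 5 = 280.
The 2 extra days are Thu, Fri — 2 of them qualify.
Total: 280 + 2 = 282.
Holidays: 1907-02-16 (Sat); 1907-11-02 (Sat); 1907-11-09 (Sat).
None of the 3 holidays fall on a weekday, so nothing to subtract.
Business days: 282 − 0 = 282.

282 working days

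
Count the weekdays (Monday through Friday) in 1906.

261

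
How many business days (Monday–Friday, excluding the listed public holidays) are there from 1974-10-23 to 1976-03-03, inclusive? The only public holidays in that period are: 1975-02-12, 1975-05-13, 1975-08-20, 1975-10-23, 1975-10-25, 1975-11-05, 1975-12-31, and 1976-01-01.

349

1974-10-23 is a Wednesday.
That's 498 days from start to end, counting both.
498 = 7 × 71 + 1, so there are 71 full weeks plus 1 extra day.
Each full week contributes 5 weekdays (Mon–Fri): 71 × 5 = 355.
The 1 extra day is Wed — 1 of them qualifies.
Total: 355 + 1 = 356.
Holidays: 1975-02-12 (Wed); 1975-05-13 (Tue); 1975-08-20 (Wed); 1975-10-23 (Thu); 1975-10-25 (Sat); 1975-11-05 (Wed); 1975-12-31 (Wed); 1976-01-01 (Thu).
7 of the 8 holidays fall on weekdays; the rest are weekends and were already excluded.
Business days: 356 − 7 = 349.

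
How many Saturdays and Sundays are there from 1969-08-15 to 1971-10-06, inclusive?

1969-08-15 is a Friday.
The range spans 783 days (inclusive of both endpoints).
783 = 7 × 111 + 6, so there are 111 full weeks plus 6 extra days.
Each full week contributes 2 weekend days (Sat, Sun): 111 × 2 = 222.
The 6 extra days are Friday, Saturday, Sunday, Monday, Tuesday, Wednesday — 2 of them qualify.
Total: 222 + 2 = 224.

224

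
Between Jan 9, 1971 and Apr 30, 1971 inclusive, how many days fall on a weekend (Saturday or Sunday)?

32

Jan 9, 1971 is a Saturday.
From Jan 9, 1971 to Apr 30, 1971 is 112 days inclusive.
112 = 7 × 16, so the span is exactly 16 full weeks.
Each full week contributes 2 weekend days (Sat, Sun): 16 × 2 = 32.
Total: 32.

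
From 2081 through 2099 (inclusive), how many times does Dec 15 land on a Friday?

2

Day of week of December 15 in each year:
2081: Mon, 2082: Tue, 2083: Wed, 2084: Fri ✓, 2085: Sat, 2086: Sun, 2087: Mon, 2088: Wed, 2089: Thu, 2090: Fri ✓, 2091: Sat, 2092: Mon, 2093: Tue, 2094: Wed, 2095: Thu, 2096: Sat, 2097: Sun, 2098: Mon, 2099: Tue
Fridays: 2084, 2090.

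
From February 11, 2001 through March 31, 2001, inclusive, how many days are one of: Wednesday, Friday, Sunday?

February 11, 2001 is a Sunday.
From February 11, 2001 to March 31, 2001 is 49 days inclusive.
49 = 7 × 7, so the span is exactly 7 full weeks.
Each full week contributes 3 days from the set (Wed, Fri, Sun): 7 × 3 = 21.

21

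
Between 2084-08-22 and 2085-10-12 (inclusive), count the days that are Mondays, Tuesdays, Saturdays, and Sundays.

237

2084-08-22 is a Tuesday.
The range spans 417 days (inclusive of both endpoints).
417 = 7 × 59 + 4, so there are 59 full weeks plus 4 extra days.
Each full week contributes 4 days from the set (Mon, Tue, Sat, Sun): 59 × 4 = 236.
The 4 extra days are Tuesday, Wednesday, Thursday, Friday — 1 of them qualifies.
Total: 236 + 1 = 237.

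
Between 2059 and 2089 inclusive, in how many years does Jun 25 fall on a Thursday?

4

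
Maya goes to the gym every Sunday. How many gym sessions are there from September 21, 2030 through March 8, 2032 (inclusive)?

September 21, 2030 is a Saturday.
From September 21, 2030 to March 8, 2032 is 535 days inclusive.
535 = 7 × 76 + 3, so there are 76 full weeks plus 3 extra days.
Each full week contributes one Sunday: 76 so far.
The 3 extra days are Sat, Sun, Mon — 1 of them qualifies.
Total: 76 + 1 = 77.

77 Sundays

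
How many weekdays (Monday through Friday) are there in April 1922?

April 1, 1922 is a Saturday.
That's 30 days from start to end, counting both.
30 = 7 × 4 + 2, so there are 4 full weeks plus 2 extra days.
Each full week contributes 5 weekdays (Mon–Fri): 4 × 5 = 20.
The 2 extra days are Sat, Sun — none qualify.
Total: 20 + 0 = 20.

20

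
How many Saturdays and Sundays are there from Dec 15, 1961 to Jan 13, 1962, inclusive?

9

Dec 15, 1961 is a Friday.
From Dec 15, 1961 to Jan 13, 1962 is 30 days inclusive.
30 = 7 × 4 + 2, so there are 4 full weeks plus 2 extra days.
Each full week contributes 2 weekend days (Sat, Sun): 4 × 2 = 8.
The 2 extra days are Friday, Saturday — 1 of them qualifies.
Total: 8 + 1 = 9.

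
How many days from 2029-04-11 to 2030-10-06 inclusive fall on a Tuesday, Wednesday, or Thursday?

233

2029-04-11 is a Wednesday.
That's 544 days from start to end, counting both.
544 = 7 × 77 + 5, so there are 77 full weeks plus 5 extra days.
Each full week contributes 3 days from the set (Tue, Wed, Thu): 77 × 3 = 231.
The 5 extra days are Wednesday, Thursday, Friday, Saturday, Sunday — 2 of them qualify.
Total: 231 + 2 = 233.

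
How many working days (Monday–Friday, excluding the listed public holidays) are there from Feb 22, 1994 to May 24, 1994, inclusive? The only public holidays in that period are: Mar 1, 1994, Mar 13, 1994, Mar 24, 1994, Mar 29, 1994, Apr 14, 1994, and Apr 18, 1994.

Feb 22, 1994 is a Tuesday.
The range spans 92 days (inclusive of both endpoints).
92 = 7 × 13 + 1, so there are 13 full weeks plus 1 extra day.
Each full week contributes 5 weekdays (Mon–Fri): 13 × 5 = 65.
The 1 extra day is Tue — 1 of them qualifies.
Total: 65 + 1 = 66.
Holidays: Mar 1, 1994 (Tue); Mar 13, 1994 (Sun); Mar 24, 1994 (Thu); Mar 29, 1994 (Tue); Apr 14, 1994 (Thu); Apr 18, 1994 (Mon).
5 of the 6 holidays fall on weekdays; the rest are weekends and were already excluded.
Business days: 66 − 5 = 61.

61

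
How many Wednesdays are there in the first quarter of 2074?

1 January 2074 is a Monday.
That's 90 days from start to end, counting both.
90 = 7 × 12 + 6, so there are 12 full weeks plus 6 extra days.
Each full week contributes one Wednesday: 12 so far.
The 6 extra days are Mon, Tue, Wed, Thu, Fri, Sat — 1 of them qualifies.
Total: 12 + 1 = 13.

13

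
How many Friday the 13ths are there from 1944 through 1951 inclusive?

13

Friday-the-13ths by year:
1944: Oct
1945: Apr, Jul
1946: Sep, Dec
1947: Jun
1948: Feb, Aug
1949: May
1950: Jan, Oct
1951: Apr, Jul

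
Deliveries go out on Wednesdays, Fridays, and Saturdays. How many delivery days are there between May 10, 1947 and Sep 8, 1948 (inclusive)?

209

May 10, 1947 is a Saturday.
From May 10, 1947 to Sep 8, 1948 is 488 days inclusive.
488 = 7 × 69 + 5, so there are 69 full weeks plus 5 extra days.
Each full week contributes 3 days from the set (Wed, Fri, Sat): 69 × 3 = 207.
The 5 extra days are Saturday, Sunday, Monday, Tuesday, Wednesday — 2 of them qualify.
Total: 207 + 2 = 209.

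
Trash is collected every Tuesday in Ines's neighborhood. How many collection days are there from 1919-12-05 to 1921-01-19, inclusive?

59 Tuesdays

1919-12-05 is a Friday.
From 1919-12-05 to 1921-01-19 is 412 days inclusive.
412 = 7 × 58 + 6, so there are 58 full weeks plus 6 extra days.
Each full week contributes one Tuesday: 58 so far.
The 6 extra days are Friday, Saturday, Sunday, Monday, Tuesday, Wednesday — 1 of them qualifies.
Total: 58 + 1 = 59.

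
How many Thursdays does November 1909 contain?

4

1909-11-01 is a Monday.
From 1909-11-01 to 1909-11-30 is 30 days inclusive.
30 = 7 × 4 + 2, so there are 4 full weeks plus 2 extra days.
Each full week contributes one Thursday: 4 so far.
The 2 extra days are Mon, Tue — none qualify.
Total: 4 + 0 = 4.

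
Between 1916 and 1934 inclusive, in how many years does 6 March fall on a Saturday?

Day of week of March 6 in each year:
1916: Mon, 1917: Tue, 1918: Wed, 1919: Thu, 1920: Sat ✓, 1921: Sun, 1922: Mon, 1923: Tue, 1924: Thu, 1925: Fri, 1926: Sat ✓, 1927: Sun, 1928: Tue, 1929: Wed, 1930: Thu, 1931: Fri, 1932: Sun, 1933: Mon, 1934: Tue
Saturdays: 1920, 1926.

2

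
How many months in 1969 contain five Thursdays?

4

A month has five Thursdays exactly when Thursday falls within its first (length − 28) days.
Jan: 31 days, starts Wed → 5 of Wed, Thu, Fri ✓
Feb: 28 days, starts Sat → 5 of (none)
Mar: 31 days, starts Sat → 5 of Sat, Sun, Mon
Apr: 30 days, starts Tue → 5 of Tue, Wed
May: 31 days, starts Thu → 5 of Thu, Fri, Sat ✓
Jun: 30 days, starts Sun → 5 of Sun, Mon
Jul: 31 days, starts Tue → 5 of Tue, Wed, Thu ✓
Aug: 31 days, starts Fri → 5 of Fri, Sat, Sun
Sep: 30 days, starts Mon → 5 of Mon, Tue
Oct: 31 days, starts Wed → 5 of Wed, Thu, Fri ✓
Nov: 30 days, starts Sat → 5 of Sat, Sun
Dec: 31 days, starts Mon → 5 of Mon, Tue, Wed
Months with five Thursdays: Jan, May, Jul, Oct.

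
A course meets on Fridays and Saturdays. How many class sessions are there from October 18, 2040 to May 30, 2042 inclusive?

October 18, 2040 is a Thursday.
From October 18, 2040 to May 30, 2042 is 590 days inclusive.
590 = 7 × 84 + 2, so there are 84 full weeks plus 2 extra days.
Each full week contributes 2 days from the set (Fri, Sat): 84 × 2 = 168.
The 2 extra days are Thursday, Friday — 1 of them qualifies.
Total: 168 + 1 = 169.

169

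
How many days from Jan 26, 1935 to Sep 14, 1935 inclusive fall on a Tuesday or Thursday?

Jan 26, 1935 is a Saturday.
The range spans 232 days (inclusive of both endpoints).
232 = 7 × 33 + 1, so there are 33 full weeks plus 1 extra day.
Each full week contributes 2 days from the set (Tue, Thu): 33 × 2 = 66.
The 1 extra day is Sat — none qualify.
Total: 66 + 0 = 66.

66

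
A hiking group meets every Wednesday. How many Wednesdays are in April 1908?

5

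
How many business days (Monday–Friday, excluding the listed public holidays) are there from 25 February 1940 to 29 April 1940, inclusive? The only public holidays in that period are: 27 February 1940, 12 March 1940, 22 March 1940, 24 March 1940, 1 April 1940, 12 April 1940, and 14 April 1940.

25 February 1940 is a Sunday.
That's 65 days from start to end, counting both.
65 = 7 × 9 + 2, so there are 9 full weeks plus 2 extra days.
Each full week contributes 5 weekdays (Mon–Fri): 9 × 5 = 45.
The 2 extra days are Sun, Mon — 1 of them qualifies.
Total: 45 + 1 = 46.
Holidays: 27 February 1940 (Tue); 12 March 1940 (Tue); 22 March 1940 (Fri); 24 March 1940 (Sun); 1 April 1940 (Mon); 12 April 1940 (Fri); 14 April 1940 (Sun).
5 of the 7 holidays fall on weekdays; the rest are weekends and were already excluded.
Business days: 46 − 5 = 41.

41 business days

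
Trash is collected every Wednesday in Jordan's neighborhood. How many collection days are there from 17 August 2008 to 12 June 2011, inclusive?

17 August 2008 is a Sunday.
That's 1030 days from start to end, counting both.
1030 = 7 × 147 + 1, so there are 147 full weeks plus 1 extra day.
Each full week contributes one Wednesday: 147 so far.
The 1 extra day is Sun — none qualify.
Total: 147 + 0 = 147.

147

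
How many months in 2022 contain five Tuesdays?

4

A month has five Tuesdays exactly when Tuesday falls within its first (length − 28) days.
Jan: 31 days, starts Sat → 5 of Sat, Sun, Mon
Feb: 28 days, starts Tue → 5 of (none)
Mar: 31 days, starts Tue → 5 of Tue, Wed, Thu ✓
Apr: 30 days, starts Fri → 5 of Fri, Sat
May: 31 days, starts Sun → 5 of Sun, Mon, Tue ✓
Jun: 30 days, starts Wed → 5 of Wed, Thu
Jul: 31 days, starts Fri → 5 of Fri, Sat, Sun
Aug: 31 days, starts Mon → 5 of Mon, Tue, Wed ✓
Sep: 30 days, starts Thu → 5 of Thu, Fri
Oct: 31 days, starts Sat → 5 of Sat, Sun, Mon
Nov: 30 days, starts Tue → 5 of Tue, Wed ✓
Dec: 31 days, starts Thu → 5 of Thu, Fri, Sat
Months with five Tuesdays: Mar, May, Aug, Nov.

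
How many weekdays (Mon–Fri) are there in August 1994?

1994-08-01 is a Monday.
The range spans 31 days (inclusive of both endpoints).
31 = 7 × 4 + 3, so there are 4 full weeks plus 3 extra days.
Each full week contributes 5 weekdays (Mon–Fri): 4 × 5 = 20.
The 3 extra days are Monday, Tuesday, Wednesday — 3 of them qualify.
Total: 20 + 3 = 23.

23 weekdays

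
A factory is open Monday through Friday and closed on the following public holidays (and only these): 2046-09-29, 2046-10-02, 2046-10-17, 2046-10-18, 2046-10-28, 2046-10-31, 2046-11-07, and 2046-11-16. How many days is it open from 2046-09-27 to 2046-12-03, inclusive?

42 working days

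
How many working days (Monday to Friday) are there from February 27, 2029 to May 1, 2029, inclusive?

February 27, 2029 is a Tuesday.
The range spans 64 days (inclusive of both endpoints).
64 = 7 × 9 + 1, so there are 9 full weeks plus 1 extra day.
Each full week contributes 5 weekdays (Mon–Fri): 9 × 5 = 45.
The 1 extra day is Tue — 1 of them qualifies.
Total: 45 + 1 = 46.

46 weekdays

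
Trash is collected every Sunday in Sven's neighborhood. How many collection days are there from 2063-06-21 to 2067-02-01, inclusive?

189

2063-06-21 is a Thursday.
The range spans 1322 days (inclusive of both endpoints).
1322 = 7 × 188 + 6, so there are 188 full weeks plus 6 extra days.
Each full week contributes one Sunday: 188 so far.
The 6 extra days are Thursday, Friday, Saturday, Sunday, Monday, Tuesday — 1 of them qualifies.
Total: 188 + 1 = 189.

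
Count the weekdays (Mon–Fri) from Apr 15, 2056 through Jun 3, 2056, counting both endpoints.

Apr 15, 2056 is a Saturday.
From Apr 15, 2056 to Jun 3, 2056 is 50 days inclusive.
50 = 7 × 7 + 1, so there are 7 full weeks plus 1 extra day.
Each full week contributes 5 weekdays (Mon–Fri): 7 × 5 = 35.
The 1 extra day is Sat — none qualify.
Total: 35 + 0 = 35.

35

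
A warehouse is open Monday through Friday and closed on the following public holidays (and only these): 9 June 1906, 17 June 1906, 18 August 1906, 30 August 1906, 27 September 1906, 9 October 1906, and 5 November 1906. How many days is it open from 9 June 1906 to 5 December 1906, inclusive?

9 June 1906 is a Saturday.
That's 180 days from start to end, counting both.
180 = 7 × 25 + 5, so there are 25 full weeks plus 5 extra days.
Each full week contributes 5 weekdays (Mon–Fri): 25 × 5 = 125.
The 5 extra days are Saturday, Sunday, Monday, Tuesday, Wednesday — 3 of them qualify.
Total: 125 + 3 = 128.
Holidays: 9 June 1906 (Sat); 17 June 1906 (Sun); 18 August 1906 (Sat); 30 August 1906 (Thu); 27 September 1906 (Thu); 9 October 1906 (Tue); 5 November 1906 (Mon).
4 of the 7 holidays fall on weekdays; the rest are weekends and were already excluded.
Business days: 128 − 4 = 124.

124 business days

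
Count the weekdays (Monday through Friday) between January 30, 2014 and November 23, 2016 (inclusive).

735 weekdays

January 30, 2014 is a Thursday.
The range spans 1029 days (inclusive of both endpoints).
1029 = 7 × 147, so the span is exactly 147 full weeks.
Each full week contributes 5 weekdays (Mon–Fri): 147 × 5 = 735.
Total: 735.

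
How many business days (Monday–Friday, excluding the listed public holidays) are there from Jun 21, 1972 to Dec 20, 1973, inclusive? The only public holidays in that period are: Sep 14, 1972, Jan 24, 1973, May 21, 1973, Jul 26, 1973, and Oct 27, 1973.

Jun 21, 1972 is a Wednesday.
From Jun 21, 1972 to Dec 20, 1973 is 548 days inclusive.
548 = 7 × 78 + 2, so there are 78 full weeks plus 2 extra days.
Each full week contributes 5 weekdays (Mon–Fri): 78 × 5 = 390.
The 2 extra days are Wed, Thu — 2 of them qualify.
Total: 390 + 2 = 392.
Holidays: Sep 14, 1972 (Thu); Jan 24, 1973 (Wed); May 21, 1973 (Mon); Jul 26, 1973 (Thu); Oct 27, 1973 (Sat).
4 of the 5 holidays fall on weekdays; the rest are weekends and were already excluded.
Business days: 392 − 4 = 388.

388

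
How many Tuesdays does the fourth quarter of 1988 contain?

13

Oct 1, 1988 is a Saturday.
From Oct 1, 1988 to Dec 31, 1988 is 92 days inclusive.
92 = 7 × 13 + 1, so there are 13 full weeks plus 1 extra day.
Each full week contributes one Tuesday: 13 so far.
The 1 extra day is Saturday — none qualify.
Total: 13 + 0 = 13.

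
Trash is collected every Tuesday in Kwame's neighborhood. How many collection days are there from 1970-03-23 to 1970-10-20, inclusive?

31

1970-03-23 is a Monday.
The range spans 212 days (inclusive of both endpoints).
212 = 7 × 30 + 2, so there are 30 full weeks plus 2 extra days.
Each full week contributes one Tuesday: 30 so far.
The 2 extra days are Mon, Tue — 1 of them qualifies.
Total: 30 + 1 = 31.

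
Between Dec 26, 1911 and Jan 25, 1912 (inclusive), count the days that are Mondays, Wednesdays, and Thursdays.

Dec 26, 1911 is a Tuesday.
The range spans 31 days (inclusive of both endpoints).
31 = 7 × 4 + 3, so there are 4 full weeks plus 3 extra days.
Each full week contributes 3 days from the set (Mon, Wed, Thu): 4 × 3 = 12.
The 3 extra days are Tuesday, Wednesday, Thursday — 2 of them qualify.
Total: 12 + 2 = 14.

14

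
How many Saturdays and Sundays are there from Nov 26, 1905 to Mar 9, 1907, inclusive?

134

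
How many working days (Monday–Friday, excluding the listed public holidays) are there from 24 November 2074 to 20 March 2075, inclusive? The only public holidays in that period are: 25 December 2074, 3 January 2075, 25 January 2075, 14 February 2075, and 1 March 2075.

78

24 November 2074 is a Saturday.
From 24 November 2074 to 20 March 2075 is 117 days inclusive.
117 = 7 × 16 + 5, so there are 16 full weeks plus 5 extra days.
Each full week contributes 5 weekdays (Mon–Fri): 16 × 5 = 80.
The 5 extra days are Saturday, Sunday, Monday, Tuesday, Wednesday — 3 of them qualify.
Total: 80 + 3 = 83.
Holidays: 25 December 2074 (Tue); 3 January 2075 (Thu); 25 January 2075 (Fri); 14 February 2075 (Thu); 1 March 2075 (Fri).
All 5 holidays fall on weekdays, so subtract 5.
Business days: 83 − 5 = 78.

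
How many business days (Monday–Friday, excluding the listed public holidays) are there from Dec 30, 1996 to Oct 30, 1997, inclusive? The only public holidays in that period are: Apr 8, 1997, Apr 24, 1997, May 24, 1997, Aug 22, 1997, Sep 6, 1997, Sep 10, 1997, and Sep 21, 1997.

215 business days

Dec 30, 1996 is a Monday.
The range spans 305 days (inclusive of both endpoints).
305 = 7 × 43 + 4, so there are 43 full weeks plus 4 extra days.
Each full week contributes 5 weekdays (Mon–Fri): 43 × 5 = 215.
The 4 extra days are Mon, Tue, Wed, Thu — 4 of them qualify.
Total: 215 + 4 = 219.
Holidays: Apr 8, 1997 (Tue); Apr 24, 1997 (Thu); May 24, 1997 (Sat); Aug 22, 1997 (Fri); Sep 6, 1997 (Sat); Sep 10, 1997 (Wed); Sep 21, 1997 (Sun).
4 of the 7 holidays fall on weekdays; the rest are weekends and were already excluded.
Business days: 219 − 4 = 215.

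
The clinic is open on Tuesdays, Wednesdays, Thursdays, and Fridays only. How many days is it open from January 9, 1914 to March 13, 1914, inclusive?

January 9, 1914 is a Friday.
From January 9, 1914 to March 13, 1914 is 64 days inclusive.
64 = 7 × 9 + 1, so there are 9 full weeks plus 1 extra day.
Each full week contributes 4 days from the set (Tue, Wed, Thu, Fri): 9 × 4 = 36.
The 1 extra day is Fri — 1 of them qualifies.
Total: 36 + 1 = 37.

37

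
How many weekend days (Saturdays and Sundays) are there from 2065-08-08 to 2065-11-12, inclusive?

28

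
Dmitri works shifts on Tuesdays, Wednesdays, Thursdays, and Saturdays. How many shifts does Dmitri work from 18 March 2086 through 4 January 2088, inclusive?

18 March 2086 is a Monday.
The range spans 658 days (inclusive of both endpoints).
658 = 7 × 94, so the span is exactly 94 full weeks.
Each full week contributes 4 days from the set (Tue, Wed, Thu, Sat): 94 × 4 = 376.
Total: 376.

376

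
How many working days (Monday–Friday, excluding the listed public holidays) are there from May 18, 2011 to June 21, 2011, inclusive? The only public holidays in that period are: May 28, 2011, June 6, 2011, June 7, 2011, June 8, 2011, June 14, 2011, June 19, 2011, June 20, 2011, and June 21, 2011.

19

May 18, 2011 is a Wednesday.
From May 18, 2011 to June 21, 2011 is 35 days inclusive.
35 = 7 × 5, so the span is exactly 5 full weeks.
Each full week contributes 5 weekdays (Mon–Fri): 5 × 5 = 25.
Holidays: May 28, 2011 (Sat); June 6, 2011 (Mon); June 7, 2011 (Tue); June 8, 2011 (Wed); June 14, 2011 (Tue); June 19, 2011 (Sun); June 20, 2011 (Mon); June 21, 2011 (Tue).
6 of the 8 holidays fall on weekdays; the rest are weekends and were already excluded.
Business days: 25 − 6 = 19.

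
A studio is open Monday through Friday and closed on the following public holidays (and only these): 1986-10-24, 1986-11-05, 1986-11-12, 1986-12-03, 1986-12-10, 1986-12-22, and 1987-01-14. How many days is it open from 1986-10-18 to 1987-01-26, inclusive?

1986-10-18 is a Saturday.
The range spans 101 days (inclusive of both endpoints).
101 = 7 × 14 + 3, so there are 14 full weeks plus 3 extra days.
Each full week contributes 5 weekdays (Mon–Fri): 14 × 5 = 70.
The 3 extra days are Saturday, Sunday, Monday — 1 of them qualifies.
Total: 70 + 1 = 71.
Holidays: 1986-10-24 (Fri); 1986-11-05 (Wed); 1986-11-12 (Wed); 1986-12-03 (Wed); 1986-12-10 (Wed); 1986-12-22 (Mon); 1987-01-14 (Wed).
All 7 holidays fall on weekdays, so subtract 7.
Business days: 71 − 7 = 64.

64 working days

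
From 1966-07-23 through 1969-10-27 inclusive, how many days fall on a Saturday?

171

1966-07-23 is a Saturday.
The range spans 1193 days (inclusive of both endpoints).
1193 = 7 × 170 + 3, so there are 170 full weeks plus 3 extra days.
Each full week contributes one Saturday: 170 so far.
The 3 extra days are Sat, Sun, Mon — 1 of them qualifies.
Total: 170 + 1 = 171.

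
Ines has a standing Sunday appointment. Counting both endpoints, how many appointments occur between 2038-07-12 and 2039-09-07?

60 Sundays

2038-07-12 is a Monday.
From 2038-07-12 to 2039-09-07 is 423 days inclusive.
423 = 7 × 60 + 3, so there are 60 full weeks plus 3 extra days.
Each full week contributes one Sunday: 60 so far.
The 3 extra days are Mon, Tue, Wed — none qualify.
Total: 60 + 0 = 60.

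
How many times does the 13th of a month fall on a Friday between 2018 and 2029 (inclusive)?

20

Friday-the-13ths by year:
2018: Apr, Jul
2019: Sep, Dec
2020: Mar, Nov
2021: Aug
2022: May
2023: Jan, Oct
2024: Sep, Dec
2025: Jun
2026: Feb, Mar, Nov
2027: Aug
2028: Oct
2029: Apr, Jul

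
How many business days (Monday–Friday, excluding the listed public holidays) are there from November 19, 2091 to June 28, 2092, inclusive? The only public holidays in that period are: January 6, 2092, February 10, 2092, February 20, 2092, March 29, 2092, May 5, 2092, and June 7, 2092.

November 19, 2091 is a Monday.
That's 223 days from start to end, counting both.
223 = 7 × 31 + 6, so there are 31 full weeks plus 6 extra days.
Each full week contributes 5 weekdays (Mon–Fri): 31 × 5 = 155.
The 6 extra days are Mon, Tue, Wed, Thu, Fri, Sat — 5 of them qualify.
Total: 155 + 5 = 160.
Holidays: January 6, 2092 (Sun); February 10, 2092 (Sun); February 20, 2092 (Wed); March 29, 2092 (Sat); May 5, 2092 (Mon); June 7, 2092 (Sat).
2 of the 6 holidays fall on weekdays; the rest are weekends and were already excluded.
Business days: 160 − 2 = 158.

158 business days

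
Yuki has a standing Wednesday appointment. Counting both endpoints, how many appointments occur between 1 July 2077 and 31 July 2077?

4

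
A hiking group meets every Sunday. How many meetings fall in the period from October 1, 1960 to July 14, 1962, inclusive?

October 1, 1960 is a Saturday.
The range spans 652 days (inclusive of both endpoints).
652 = 7 × 93 + 1, so there are 93 full weeks plus 1 extra day.
Each full week contributes one Sunday: 93 so far.
The 1 extra day is Sat — none qualify.
Total: 93 + 0 = 93.

93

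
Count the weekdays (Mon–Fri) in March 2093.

March 1, 2093 is a Sunday.
The range spans 31 days (inclusive of both endpoints).
31 = 7 × 4 + 3, so there are 4 full weeks plus 3 extra days.
Each full week contributes 5 weekdays (Mon–Fri): 4 × 5 = 20.
The 3 extra days are Sunday, Monday, Tuesday — 2 of them qualify.
Total: 20 + 2 = 22.

22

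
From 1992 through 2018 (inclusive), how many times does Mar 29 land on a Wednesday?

Day of week of March 29 in each year:
1992: Sun, 1993: Mon, 1994: Tue, 1995: Wed ✓, 1996: Fri, 1997: Sat, 1998: Sun, 1999: Mon, 2000: Wed ✓, 2001: Thu, 2002: Fri, 2003: Sat, 2004: Mon, 2005: Tue, 2006: Wed ✓, 2007: Thu, 2008: Sat, 2009: Sun, 2010: Mon, 2011: Tue, 2012: Thu, 2013: Fri, 2014: Sat, 2015: Sun, 2016: Tue, 2017: Wed ✓, 2018: Thu
Wednesdays: 1995, 2000, 2006, 2017.

4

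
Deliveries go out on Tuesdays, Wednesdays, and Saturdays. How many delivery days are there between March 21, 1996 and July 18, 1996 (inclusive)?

March 21, 1996 is a Thursday.
The range spans 120 days (inclusive of both endpoints).
120 = 7 × 17 + 1, so there are 17 full weeks plus 1 extra day.
Each full week contributes 3 days from the set (Tue, Wed, Sat): 17 × 3 = 51.
The 1 extra day is Thursday — none qualify.
Total: 51 + 0 = 51.

51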